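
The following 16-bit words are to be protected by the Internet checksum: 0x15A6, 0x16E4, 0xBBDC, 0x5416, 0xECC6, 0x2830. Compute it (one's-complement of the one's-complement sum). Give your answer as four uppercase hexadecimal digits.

AE8B

One's-complement addition (fold any carry out of bit 15 back into bit 0):
  0x15A6 + 0x16E4 = 0x02C8A
  0x2C8A + 0xBBDC = 0x0E866
  0xE866 + 0x5416 = 0x13C7C → wrap carry → 0x3C7D
  0x3C7D + 0xECC6 = 0x12943 → wrap carry → 0x2944
  0x2944 + 0x2830 = 0x05174
One's-complement sum = 0x5174.
Checksum = ~0x5174 & 0xFFFF = 0xAE8B.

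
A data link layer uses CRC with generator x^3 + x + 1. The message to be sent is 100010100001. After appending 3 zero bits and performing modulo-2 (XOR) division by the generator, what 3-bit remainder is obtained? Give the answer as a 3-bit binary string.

Append 3 zeros: 100010100001000. Divide by 1011 (XOR where the leading bit is 1):
  pos 0: 1000 XOR 1011 = 0011
  pos 2: 1110 XOR 1011 = 0101
  pos 3: 1011 XOR 1011 = 0000
  pos 11: 1000 XOR 1011 = 0011
Remainder (last 3 bits) = 011. This is the CRC / FCS.

011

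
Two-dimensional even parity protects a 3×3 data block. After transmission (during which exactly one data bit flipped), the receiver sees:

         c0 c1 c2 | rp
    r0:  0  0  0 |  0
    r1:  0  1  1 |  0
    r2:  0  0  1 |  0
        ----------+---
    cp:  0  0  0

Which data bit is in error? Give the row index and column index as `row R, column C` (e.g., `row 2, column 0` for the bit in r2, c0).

row 2, column 1

Recompute each row's even parity and compare to rp:
  r0: data parity 0, sent rp 0 → ok
  r1: data parity 0, sent rp 0 → ok
  r2: data parity 1, sent rp 0 → mismatch
Recompute each column's even parity and compare to cp:
  c0: data parity 0, sent cp 0 → ok
  c1: data parity 1, sent cp 0 → mismatch
  c2: data parity 0, sent cp 0 → ok
Exactly one row (r2) and one column (c1) fail → the flipped bit is at their intersection.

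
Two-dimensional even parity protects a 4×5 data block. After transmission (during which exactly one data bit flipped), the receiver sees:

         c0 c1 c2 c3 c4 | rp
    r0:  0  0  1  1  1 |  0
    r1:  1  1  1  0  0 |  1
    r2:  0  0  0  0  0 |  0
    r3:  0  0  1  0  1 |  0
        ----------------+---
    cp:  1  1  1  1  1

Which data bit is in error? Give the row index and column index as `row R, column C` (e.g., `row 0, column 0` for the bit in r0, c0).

row 0, column 4

Recompute each row's even parity and compare to rp:
  r0: data parity 1, sent rp 0 → mismatch
  r1: data parity 1, sent rp 1 → ok
  r2: data parity 0, sent rp 0 → ok
  r3: data parity 0, sent rp 0 → ok
Recompute each column's even parity and compare to cp:
  c0: data parity 1, sent cp 1 → ok
  c1: data parity 1, sent cp 1 → ok
  c2: data parity 1, sent cp 1 → ok
  c3: data parity 1, sent cp 1 → ok
  c4: data parity 0, sent cp 1 → mismatch
Exactly one row (r0) and one column (c4) fail → the flipped bit is at their intersection.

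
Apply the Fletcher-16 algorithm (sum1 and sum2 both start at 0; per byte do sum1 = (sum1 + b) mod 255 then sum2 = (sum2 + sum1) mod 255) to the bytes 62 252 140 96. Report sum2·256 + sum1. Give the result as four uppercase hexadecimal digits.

6928

Running sums (mod 255):
  after byte 0 (62): sum1=62, sum2=62
  after byte 1 (252): sum1=59, sum2=121
  after byte 2 (140): sum1=199, sum2=65
  after byte 3 (96): sum1=40, sum2=105
Checksum = sum2·256 + sum1 = 105·256 + 40 = 26920 = 0x6928.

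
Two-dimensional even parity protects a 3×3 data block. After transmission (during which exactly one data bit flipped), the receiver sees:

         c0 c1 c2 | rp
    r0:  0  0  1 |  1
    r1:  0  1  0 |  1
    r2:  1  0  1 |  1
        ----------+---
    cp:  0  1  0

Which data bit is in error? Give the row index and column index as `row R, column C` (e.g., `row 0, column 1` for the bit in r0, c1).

Recompute each row's even parity and compare to rp:
  r0: data parity 1, sent rp 1 → ok
  r1: data parity 1, sent rp 1 → ok
  r2: data parity 0, sent rp 1 → mismatch
Recompute each column's even parity and compare to cp:
  c0: data parity 1, sent cp 0 → mismatch
  c1: data parity 1, sent cp 1 → ok
  c2: data parity 0, sent cp 0 → ok
Exactly one row (r2) and one column (c0) fail → the flipped bit is at their intersection.

row 2, column 0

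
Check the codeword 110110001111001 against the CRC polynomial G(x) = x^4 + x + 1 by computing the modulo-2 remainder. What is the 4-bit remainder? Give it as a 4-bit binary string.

1101

Modulo-2 division of 110110001111001 by 10011:
  pos 0: 11011 XOR 10011 = 01000
  pos 1: 10000 XOR 10011 = 00011
  pos 4: 11001 XOR 10011 = 01010
  pos 5: 10101 XOR 10011 = 00110
  pos 7: 11011 XOR 10011 = 01000
  pos 8: 10000 XOR 10011 = 00011
Remainder = 1101 (nonzero — an error is detected).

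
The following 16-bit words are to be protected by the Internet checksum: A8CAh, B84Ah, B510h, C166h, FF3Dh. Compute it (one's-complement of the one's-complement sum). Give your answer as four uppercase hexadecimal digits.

One's-complement addition (fold any carry out of bit 15 back into bit 0):
  0xA8CA + 0xB84A = 0x16114 → wrap carry → 0x6115
  0x6115 + 0xB510 = 0x11625 → wrap carry → 0x1626
  0x1626 + 0xC166 = 0x0D78C
  0xD78C + 0xFF3D = 0x1D6C9 → wrap carry → 0xD6CA
One's-complement sum = 0xD6CA.
Checksum = ~0xD6CA & 0xFFFF = 0x2935.

2935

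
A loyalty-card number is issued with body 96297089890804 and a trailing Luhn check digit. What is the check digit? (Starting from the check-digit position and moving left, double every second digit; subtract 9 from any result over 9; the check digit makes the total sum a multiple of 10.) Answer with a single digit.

1

Partial digits right→left: 4 0 8 0 9 8 9 8 0 7 9 2 6 9
Double every second digit counting from the check-digit position (so the 1st, 3rd, 5th, ... of the partial from the right).
  doubled (with −9 where >9): 8 7 9 9 0 9 3 → sum 45
  kept as-is: 0 0 8 8 7 2 9 → sum 34
Total = 45 + 34 = 79.
Check digit = (10 − (79 mod 10)) mod 10 = 1.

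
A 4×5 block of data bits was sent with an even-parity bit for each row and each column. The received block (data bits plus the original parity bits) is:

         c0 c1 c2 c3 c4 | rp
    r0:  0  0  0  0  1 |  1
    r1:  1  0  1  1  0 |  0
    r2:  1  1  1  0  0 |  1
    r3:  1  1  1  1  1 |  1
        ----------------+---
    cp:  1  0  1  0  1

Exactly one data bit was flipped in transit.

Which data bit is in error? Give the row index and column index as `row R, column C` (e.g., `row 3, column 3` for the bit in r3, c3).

row 1, column 4

Recompute each row's even parity and compare to rp:
  r0: data parity 1, sent rp 1 → ok
  r1: data parity 1, sent rp 0 → mismatch
  r2: data parity 1, sent rp 1 → ok
  r3: data parity 1, sent rp 1 → ok
Recompute each column's even parity and compare to cp:
  c0: data parity 1, sent cp 1 → ok
  c1: data parity 0, sent cp 0 → ok
  c2: data parity 1, sent cp 1 → ok
  c3: data parity 0, sent cp 0 → ok
  c4: data parity 0, sent cp 1 → mismatch
Exactly one row (r1) and one column (c4) fail → the flipped bit is at their intersection.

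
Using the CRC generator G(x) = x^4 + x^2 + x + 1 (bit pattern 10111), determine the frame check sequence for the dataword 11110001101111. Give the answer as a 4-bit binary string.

0000

Append 4 zeros: 111100011011110000. Divide by 10111 (XOR where the leading bit is 1):
  pos 0: 11110 XOR 10111 = 01001
  pos 1: 10010 XOR 10111 = 00101
  pos 3: 10101 XOR 10111 = 00010
  pos 6: 10101 XOR 10111 = 00010
  pos 9: 10111 XOR 10111 = 00000
Remainder (last 4 bits) = 0000. This is the CRC / FCS.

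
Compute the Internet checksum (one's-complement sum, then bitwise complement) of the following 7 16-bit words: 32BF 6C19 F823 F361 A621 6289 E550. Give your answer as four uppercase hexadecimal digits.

87A5

One's-complement addition (fold any carry out of bit 15 back into bit 0):
  0x32BF + 0x6C19 = 0x09ED8
  0x9ED8 + 0xF823 = 0x196FB → wrap carry → 0x96FC
  0x96FC + 0xF361 = 0x18A5D → wrap carry → 0x8A5E
  0x8A5E + 0xA621 = 0x1307F → wrap carry → 0x3080
  0x3080 + 0x6289 = 0x09309
  0x9309 + 0xE550 = 0x17859 → wrap carry → 0x785A
One's-complement sum = 0x785A.
Checksum = ~0x785A & 0xFFFF = 0x87A5.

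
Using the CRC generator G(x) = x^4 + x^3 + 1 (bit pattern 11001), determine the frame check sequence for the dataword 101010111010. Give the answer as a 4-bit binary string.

Append 4 zeros: 1010101110100000. Divide by 11001 (XOR where the leading bit is 1):
  pos 0: 10101 XOR 11001 = 01100
  pos 1: 11000 XOR 11001 = 00001
  pos 5: 11110 XOR 11001 = 00111
  pos 7: 11110 XOR 11001 = 00111
  pos 9: 11100 XOR 11001 = 00101
  pos 11: 10100 XOR 11001 = 01101
Remainder (last 4 bits) = 1101. This is the CRC / FCS.

1101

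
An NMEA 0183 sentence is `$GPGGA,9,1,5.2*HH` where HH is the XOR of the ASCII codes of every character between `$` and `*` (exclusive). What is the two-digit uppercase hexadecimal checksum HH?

5B

XOR the ASCII codes of the payload characters:
  'G' = 0x47 → acc = 0x47
  'P' = 0x50 → acc = 0x17
  'G' = 0x47 → acc = 0x50
  'G' = 0x47 → acc = 0x17
  'A' = 0x41 → acc = 0x56
  ',' = 0x2C → acc = 0x7A
  '9' = 0x39 → acc = 0x43
  ',' = 0x2C → acc = 0x6F
  '1' = 0x31 → acc = 0x5E
  ',' = 0x2C → acc = 0x72
  '5' = 0x35 → acc = 0x47
  '.' = 0x2E → acc = 0x69
  '2' = 0x32 → acc = 0x5B
Checksum = 0x5B.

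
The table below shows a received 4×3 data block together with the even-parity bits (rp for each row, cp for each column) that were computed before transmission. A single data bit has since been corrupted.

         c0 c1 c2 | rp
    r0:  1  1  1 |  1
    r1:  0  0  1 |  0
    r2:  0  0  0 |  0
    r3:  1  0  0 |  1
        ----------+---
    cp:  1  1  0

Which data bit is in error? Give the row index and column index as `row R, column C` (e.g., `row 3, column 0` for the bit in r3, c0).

Recompute each row's even parity and compare to rp:
  r0: data parity 1, sent rp 1 → ok
  r1: data parity 1, sent rp 0 → mismatch
  r2: data parity 0, sent rp 0 → ok
  r3: data parity 1, sent rp 1 → ok
Recompute each column's even parity and compare to cp:
  c0: data parity 0, sent cp 1 → mismatch
  c1: data parity 1, sent cp 1 → ok
  c2: data parity 0, sent cp 0 → ok
Exactly one row (r1) and one column (c0) fail → the flipped bit is at their intersection.

row 1, column 0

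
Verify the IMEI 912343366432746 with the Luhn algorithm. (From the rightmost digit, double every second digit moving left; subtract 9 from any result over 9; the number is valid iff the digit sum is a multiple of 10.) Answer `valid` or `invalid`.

invalid

From the right, keep odd positions and double even positions (subtract 9 from any doubled value over 9):
  doubled (positions 2,4,...): 8 4 8 3 6 6 2 → sum 37
  kept (positions 1,3,...): 6 7 3 6 3 4 2 9 → sum 40
Total = 77.
77 mod 10 = 7, so the number is invalid.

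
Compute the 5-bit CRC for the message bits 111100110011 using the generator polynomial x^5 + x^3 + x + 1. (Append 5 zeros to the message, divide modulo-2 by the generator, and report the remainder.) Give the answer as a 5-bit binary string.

Append 5 zeros: 11110011001100000. Divide by 101011 (XOR where the leading bit is 1):
  pos 0: 111100 XOR 101011 = 010111
  pos 1: 101111 XOR 101011 = 000100
  pos 4: 100100 XOR 101011 = 001111
  pos 6: 111111 XOR 101011 = 010100
  pos 7: 101000 XOR 101011 = 000011
  pos 11: 110000 XOR 101011 = 011011
Remainder (last 5 bits) = 11011. This is the CRC / FCS.

11011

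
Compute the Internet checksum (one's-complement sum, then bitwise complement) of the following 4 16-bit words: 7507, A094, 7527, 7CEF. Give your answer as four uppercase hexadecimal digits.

One's-complement addition (fold any carry out of bit 15 back into bit 0):
  0x7507 + 0xA094 = 0x1159B → wrap carry → 0x159C
  0x159C + 0x7527 = 0x08AC3
  0x8AC3 + 0x7CEF = 0x107B2 → wrap carry → 0x07B3
One's-complement sum = 0x07B3.
Checksum = ~0x07B3 & 0xFFFF = 0xF84C.

F84C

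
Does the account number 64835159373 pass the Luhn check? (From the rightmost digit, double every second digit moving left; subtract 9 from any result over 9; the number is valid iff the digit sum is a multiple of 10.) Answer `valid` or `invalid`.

valid

From the right, keep odd positions and double even positions (subtract 9 from any doubled value over 9):
  doubled (positions 2,4,...): 5 9 2 6 8 → sum 30
  kept (positions 1,3,...): 3 3 5 5 8 6 → sum 30
Total = 60.
60 mod 10 = 0, so the number is valid.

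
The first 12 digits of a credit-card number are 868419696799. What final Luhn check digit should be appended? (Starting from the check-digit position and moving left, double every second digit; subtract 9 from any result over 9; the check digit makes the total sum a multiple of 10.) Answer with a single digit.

Partial digits right→left: 9 9 7 6 9 6 9 1 4 8 6 8
Double every second digit counting from the check-digit position (so the 1st, 3rd, 5th, ... of the partial from the right).
  doubled (with −9 where >9): 9 5 9 9 8 3 → sum 43
  kept as-is: 9 6 6 1 8 8 → sum 38
Total = 43 + 38 = 81.
Check digit = (10 − (81 mod 10)) mod 10 = 9.

9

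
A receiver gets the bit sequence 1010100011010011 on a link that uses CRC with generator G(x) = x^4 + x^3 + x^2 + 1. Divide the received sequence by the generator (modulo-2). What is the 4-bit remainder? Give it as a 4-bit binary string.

0000

Modulo-2 division of 1010100011010011 by 11101:
  pos 0: 10101 XOR 11101 = 01000
  pos 1: 10000 XOR 11101 = 01101
  pos 2: 11010 XOR 11101 = 00111
  pos 4: 11101 XOR 11101 = 00000
  pos 9: 10100 XOR 11101 = 01001
  pos 10: 10011 XOR 11101 = 01110
  pos 11: 11101 XOR 11101 = 00000
Remainder = 0000 (zero — the frame passes the CRC check).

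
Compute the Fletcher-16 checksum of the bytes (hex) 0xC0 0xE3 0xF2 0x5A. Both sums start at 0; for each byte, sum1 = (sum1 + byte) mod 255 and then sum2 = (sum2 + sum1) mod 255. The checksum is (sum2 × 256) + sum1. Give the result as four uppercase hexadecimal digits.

EEF1

Running sums (mod 255):
  after byte 0 (0xC0): sum1=192, sum2=192
  after byte 1 (0xE3): sum1=164, sum2=101
  after byte 2 (0xF2): sum1=151, sum2=252
  after byte 3 (0x5A): sum1=241, sum2=238
Checksum = sum2·256 + sum1 = 238·256 + 241 = 61169 = 0xEEF1.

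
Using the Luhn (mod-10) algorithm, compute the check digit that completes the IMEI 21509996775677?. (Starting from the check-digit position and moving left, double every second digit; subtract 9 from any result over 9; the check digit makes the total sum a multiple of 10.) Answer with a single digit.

Partial digits right→left: 7 7 6 5 7 7 6 9 9 9 0 5 1 2
Double every second digit counting from the check-digit position (so the 1st, 3rd, 5th, ... of the partial from the right).
  doubled (with −9 where >9): 5 3 5 3 9 0 2 → sum 27
  kept as-is: 7 5 7 9 9 5 2 → sum 44
Total = 27 + 44 = 71.
Check digit = (10 − (71 mod 10)) mod 10 = 9.

9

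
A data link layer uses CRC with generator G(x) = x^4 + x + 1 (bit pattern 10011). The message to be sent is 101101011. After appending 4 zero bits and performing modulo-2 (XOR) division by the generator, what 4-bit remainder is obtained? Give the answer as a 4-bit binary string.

Append 4 zeros: 1011010110000. Divide by 10011 (XOR where the leading bit is 1):
  pos 0: 10110 XOR 10011 = 00101
  pos 2: 10110 XOR 10011 = 00101
  pos 4: 10111 XOR 10011 = 00100
  pos 6: 10000 XOR 10011 = 00011
Remainder (last 4 bits) = 1100. This is the CRC / FCS.

1100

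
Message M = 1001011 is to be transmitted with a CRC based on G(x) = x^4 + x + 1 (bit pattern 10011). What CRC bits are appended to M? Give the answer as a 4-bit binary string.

Append 4 zeros: 10010110000. Divide by 10011 (XOR where the leading bit is 1):
  pos 0: 10010 XOR 10011 = 00001
  pos 4: 11100 XOR 10011 = 01111
  pos 5: 11110 XOR 10011 = 01101
  pos 6: 11010 XOR 10011 = 01001
Remainder (last 4 bits) = 1001. This is the CRC / FCS.

1001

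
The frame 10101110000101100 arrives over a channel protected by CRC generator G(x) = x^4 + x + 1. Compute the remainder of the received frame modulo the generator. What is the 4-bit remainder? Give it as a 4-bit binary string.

0111

Modulo-2 division of 10101110000101100 by 10011:
  pos 0: 10101 XOR 10011 = 00110
  pos 2: 11011 XOR 10011 = 01000
  pos 3: 10000 XOR 10011 = 00011
  pos 6: 11000 XOR 10011 = 01011
  pos 7: 10111 XOR 10011 = 00100
  pos 9: 10001 XOR 10011 = 00010
  pos 12: 10100 XOR 10011 = 00111
Remainder = 0111 (nonzero — an error is detected).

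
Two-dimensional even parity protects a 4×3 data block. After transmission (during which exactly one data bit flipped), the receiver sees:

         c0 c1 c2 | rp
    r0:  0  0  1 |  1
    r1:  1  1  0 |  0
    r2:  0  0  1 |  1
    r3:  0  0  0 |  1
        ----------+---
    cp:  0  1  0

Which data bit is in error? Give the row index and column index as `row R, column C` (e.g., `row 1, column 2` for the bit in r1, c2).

row 3, column 0

Recompute each row's even parity and compare to rp:
  r0: data parity 1, sent rp 1 → ok
  r1: data parity 0, sent rp 0 → ok
  r2: data parity 1, sent rp 1 → ok
  r3: data parity 0, sent rp 1 → mismatch
Recompute each column's even parity and compare to cp:
  c0: data parity 1, sent cp 0 → mismatch
  c1: data parity 1, sent cp 1 → ok
  c2: data parity 0, sent cp 0 → ok
Exactly one row (r3) and one column (c0) fail → the flipped bit is at their intersection.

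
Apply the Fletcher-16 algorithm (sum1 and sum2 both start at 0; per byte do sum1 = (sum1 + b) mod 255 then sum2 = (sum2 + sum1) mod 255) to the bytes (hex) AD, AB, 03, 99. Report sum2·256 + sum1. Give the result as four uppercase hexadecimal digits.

59F5

Running sums (mod 255):
  after byte 0 (AD): sum1=173, sum2=173
  after byte 1 (AB): sum1=89, sum2=7
  after byte 2 (03): sum1=92, sum2=99
  after byte 3 (99): sum1=245, sum2=89
Checksum = sum2·256 + sum1 = 89·256 + 245 = 23029 = 0x59F5.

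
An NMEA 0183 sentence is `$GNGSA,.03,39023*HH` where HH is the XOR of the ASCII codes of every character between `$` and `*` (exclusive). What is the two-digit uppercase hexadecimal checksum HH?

XOR the ASCII codes of the payload characters:
  'G' = 0x47 → acc = 0x47
  'N' = 0x4E → acc = 0x09
  'G' = 0x47 → acc = 0x4E
  'S' = 0x53 → acc = 0x1D
  'A' = 0x41 → acc = 0x5C
  ',' = 0x2C → acc = 0x70
  '.' = 0x2E → acc = 0x5E
  '0' = 0x30 → acc = 0x6E
  '3' = 0x33 → acc = 0x5D
  ',' = 0x2C → acc = 0x71
  '3' = 0x33 → acc = 0x42
  '9' = 0x39 → acc = 0x7B
  '0' = 0x30 → acc = 0x4B
  '2' = 0x32 → acc = 0x79
  '3' = 0x33 → acc = 0x4A
Checksum = 0x4A.

4A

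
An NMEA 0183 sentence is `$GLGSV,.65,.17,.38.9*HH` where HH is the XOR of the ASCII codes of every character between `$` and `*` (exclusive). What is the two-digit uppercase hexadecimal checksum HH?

XOR the ASCII codes of the payload characters:
  'G' = 0x47 → acc = 0x47
  'L' = 0x4C → acc = 0x0B
  'G' = 0x47 → acc = 0x4C
  'S' = 0x53 → acc = 0x1F
  'V' = 0x56 → acc = 0x49
  ',' = 0x2C → acc = 0x65
  '.' = 0x2E → acc = 0x4B
  '6' = 0x36 → acc = 0x7D
  '5' = 0x35 → acc = 0x48
  ',' = 0x2C → acc = 0x64
  '.' = 0x2E → acc = 0x4A
  '1' = 0x31 → acc = 0x7B
  '7' = 0x37 → acc = 0x4C
  ',' = 0x2C → acc = 0x60
  '.' = 0x2E → acc = 0x4E
  '3' = 0x33 → acc = 0x7D
  '8' = 0x38 → acc = 0x45
  '.' = 0x2E → acc = 0x6B
  '9' = 0x39 → acc = 0x52
Checksum = 0x52.

52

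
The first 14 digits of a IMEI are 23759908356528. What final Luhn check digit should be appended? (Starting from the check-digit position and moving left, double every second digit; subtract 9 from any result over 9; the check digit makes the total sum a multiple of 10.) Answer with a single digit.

Partial digits right→left: 8 2 5 6 5 3 8 0 9 9 5 7 3 2
Double every second digit counting from the check-digit position (so the 1st, 3rd, 5th, ... of the partial from the right).
  doubled (with −9 where >9): 7 1 1 7 9 1 6 → sum 32
  kept as-is: 2 6 3 0 9 7 2 → sum 29
Total = 32 + 29 = 61.
Check digit = (10 − (61 mod 10)) mod 10 = 9.

9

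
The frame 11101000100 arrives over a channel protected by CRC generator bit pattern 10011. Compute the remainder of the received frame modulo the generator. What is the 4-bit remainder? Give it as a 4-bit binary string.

Modulo-2 division of 11101000100 by 10011:
  pos 0: 11101 XOR 10011 = 01110
  pos 1: 11100 XOR 10011 = 01111
  pos 2: 11110 XOR 10011 = 01101
  pos 3: 11010 XOR 10011 = 01001
  pos 4: 10011 XOR 10011 = 00000
Remainder = 0000 (zero — the frame passes the CRC check).

0000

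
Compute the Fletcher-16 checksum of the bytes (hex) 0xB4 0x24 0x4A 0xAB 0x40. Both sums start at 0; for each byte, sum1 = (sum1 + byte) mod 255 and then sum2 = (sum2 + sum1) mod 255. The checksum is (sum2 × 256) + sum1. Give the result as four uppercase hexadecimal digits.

Running sums (mod 255):
  after byte 0 (0xB4): sum1=180, sum2=180
  after byte 1 (0x24): sum1=216, sum2=141
  after byte 2 (0x4A): sum1=35, sum2=176
  after byte 3 (0xAB): sum1=206, sum2=127
  after byte 4 (0x40): sum1=15, sum2=142
Checksum = sum2·256 + sum1 = 142·256 + 15 = 36367 = 0x8E0F.

8E0F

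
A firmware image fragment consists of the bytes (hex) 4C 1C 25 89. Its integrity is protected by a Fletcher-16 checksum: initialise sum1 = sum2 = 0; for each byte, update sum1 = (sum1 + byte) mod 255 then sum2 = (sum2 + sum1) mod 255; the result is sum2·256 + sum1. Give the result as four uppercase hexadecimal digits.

5917

Running sums (mod 255):
  after byte 0 (4C): sum1=76, sum2=76
  after byte 1 (1C): sum1=104, sum2=180
  after byte 2 (25): sum1=141, sum2=66
  after byte 3 (89): sum1=23, sum2=89
Checksum = sum2·256 + sum1 = 89·256 + 23 = 22807 = 0x5917.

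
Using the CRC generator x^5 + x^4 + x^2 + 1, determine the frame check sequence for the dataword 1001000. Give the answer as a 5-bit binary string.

Append 5 zeros: 100100000000. Divide by 110101 (XOR where the leading bit is 1):
  pos 0: 100100 XOR 110101 = 010001
  pos 1: 100010 XOR 110101 = 010111
  pos 2: 101110 XOR 110101 = 011011
  pos 3: 110110 XOR 110101 = 000011
Remainder (last 5 bits) = 11000. This is the CRC / FCS.

11000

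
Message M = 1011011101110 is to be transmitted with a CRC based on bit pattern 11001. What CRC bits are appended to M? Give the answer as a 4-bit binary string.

1001

Append 4 zeros: 10110111011100000. Divide by 11001 (XOR where the leading bit is 1):
  pos 0: 10110 XOR 11001 = 01111
  pos 1: 11111 XOR 11001 = 00110
  pos 3: 11011 XOR 11001 = 00010
  pos 6: 10011 XOR 11001 = 01010
  pos 7: 10101 XOR 11001 = 01100
  pos 8: 11000 XOR 11001 = 00001
  pos 12: 10000 XOR 11001 = 01001
Remainder (last 4 bits) = 1001. This is the CRC / FCS.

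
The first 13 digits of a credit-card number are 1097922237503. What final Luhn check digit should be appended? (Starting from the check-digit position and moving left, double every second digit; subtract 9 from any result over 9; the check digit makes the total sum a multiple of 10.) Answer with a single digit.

Partial digits right→left: 3 0 5 7 3 2 2 2 9 7 9 0 1
Double every second digit counting from the check-digit position (so the 1st, 3rd, 5th, ... of the partial from the right).
  doubled (with −9 where >9): 6 1 6 4 9 9 2 → sum 37
  kept as-is: 0 7 2 2 7 0 → sum 18
Total = 37 + 18 = 55.
Check digit = (10 − (55 mod 10)) mod 10 = 5.

5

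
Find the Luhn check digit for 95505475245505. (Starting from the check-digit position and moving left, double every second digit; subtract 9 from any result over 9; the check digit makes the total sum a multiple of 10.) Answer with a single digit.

7

Partial digits right→left: 5 0 5 5 4 2 5 7 4 5 0 5 5 9
Double every second digit counting from the check-digit position (so the 1st, 3rd, 5th, ... of the partial from the right).
  doubled (with −9 where >9): 1 1 8 1 8 0 1 → sum 20
  kept as-is: 0 5 2 7 5 5 9 → sum 33
Total = 20 + 33 = 53.
Check digit = (10 − (53 mod 10)) mod 10 = 7.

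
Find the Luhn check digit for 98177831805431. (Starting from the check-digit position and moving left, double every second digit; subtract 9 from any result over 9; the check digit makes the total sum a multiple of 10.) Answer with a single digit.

3

Partial digits right→left: 1 3 4 5 0 8 1 3 8 7 7 1 8 9
Double every second digit counting from the check-digit position (so the 1st, 3rd, 5th, ... of the partial from the right).
  doubled (with −9 where >9): 2 8 0 2 7 5 7 → sum 31
  kept as-is: 3 5 8 3 7 1 9 → sum 36
Total = 31 + 36 = 67.
Check digit = (10 − (67 mod 10)) mod 10 = 3.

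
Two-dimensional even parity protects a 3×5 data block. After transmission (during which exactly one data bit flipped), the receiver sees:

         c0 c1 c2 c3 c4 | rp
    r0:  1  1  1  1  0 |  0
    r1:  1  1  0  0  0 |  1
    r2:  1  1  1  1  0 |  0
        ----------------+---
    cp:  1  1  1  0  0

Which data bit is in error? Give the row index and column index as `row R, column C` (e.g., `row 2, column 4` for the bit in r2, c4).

row 1, column 2

Recompute each row's even parity and compare to rp:
  r0: data parity 0, sent rp 0 → ok
  r1: data parity 0, sent rp 1 → mismatch
  r2: data parity 0, sent rp 0 → ok
Recompute each column's even parity and compare to cp:
  c0: data parity 1, sent cp 1 → ok
  c1: data parity 1, sent cp 1 → ok
  c2: data parity 0, sent cp 1 → mismatch
  c3: data parity 0, sent cp 0 → ok
  c4: data parity 0, sent cp 0 → ok
Exactly one row (r1) and one column (c2) fail → the flipped bit is at their intersection.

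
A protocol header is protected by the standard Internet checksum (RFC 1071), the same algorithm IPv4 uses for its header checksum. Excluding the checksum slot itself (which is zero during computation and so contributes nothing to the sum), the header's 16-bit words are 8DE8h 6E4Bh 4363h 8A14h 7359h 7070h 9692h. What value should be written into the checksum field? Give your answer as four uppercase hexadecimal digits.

BBF7

One's-complement addition (fold any carry out of bit 15 back into bit 0):
  0x8DE8 + 0x6E4B = 0x0FC33
  0xFC33 + 0x4363 = 0x13F96 → wrap carry → 0x3F97
  0x3F97 + 0x8A14 = 0x0C9AB
  0xC9AB + 0x7359 = 0x13D04 → wrap carry → 0x3D05
  0x3D05 + 0x7070 = 0x0AD75
  0xAD75 + 0x9692 = 0x14407 → wrap carry → 0x4408
One's-complement sum = 0x4408.
Checksum = ~0x4408 & 0xFFFF = 0xBBF7.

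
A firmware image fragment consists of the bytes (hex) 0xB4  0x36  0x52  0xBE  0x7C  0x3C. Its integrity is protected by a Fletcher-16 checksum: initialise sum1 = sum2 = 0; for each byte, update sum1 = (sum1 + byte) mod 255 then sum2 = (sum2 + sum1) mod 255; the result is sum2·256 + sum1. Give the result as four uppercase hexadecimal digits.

06B4

Running sums (mod 255):
  after byte 0 (0xB4): sum1=180, sum2=180
  after byte 1 (0x36): sum1=234, sum2=159
  after byte 2 (0x52): sum1=61, sum2=220
  after byte 3 (0xBE): sum1=251, sum2=216
  after byte 4 (0x7C): sum1=120, sum2=81
  after byte 5 (0x3C): sum1=180, sum2=6
Checksum = sum2·256 + sum1 = 6·256 + 180 = 1716 = 0x06B4.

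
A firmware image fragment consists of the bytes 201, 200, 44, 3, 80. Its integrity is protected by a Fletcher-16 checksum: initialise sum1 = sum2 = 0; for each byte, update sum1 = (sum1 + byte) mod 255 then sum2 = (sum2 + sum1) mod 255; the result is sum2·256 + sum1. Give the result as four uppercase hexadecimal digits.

Running sums (mod 255):
  after byte 0 (201): sum1=201, sum2=201
  after byte 1 (200): sum1=146, sum2=92
  after byte 2 (44): sum1=190, sum2=27
  after byte 3 (3): sum1=193, sum2=220
  after byte 4 (80): sum1=18, sum2=238
Checksum = sum2·256 + sum1 = 238·256 + 18 = 60946 = 0xEE12.

EE12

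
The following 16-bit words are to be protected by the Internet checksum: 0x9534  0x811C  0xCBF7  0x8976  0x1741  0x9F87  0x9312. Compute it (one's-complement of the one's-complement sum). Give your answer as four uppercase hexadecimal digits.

One's-complement addition (fold any carry out of bit 15 back into bit 0):
  0x9534 + 0x811C = 0x11650 → wrap carry → 0x1651
  0x1651 + 0xCBF7 = 0x0E248
  0xE248 + 0x8976 = 0x16BBE → wrap carry → 0x6BBF
  0x6BBF + 0x1741 = 0x08300
  0x8300 + 0x9F87 = 0x12287 → wrap carry → 0x2288
  0x2288 + 0x9312 = 0x0B59A
One's-complement sum = 0xB59A.
Checksum = ~0xB59A & 0xFFFF = 0x4A65.

4A65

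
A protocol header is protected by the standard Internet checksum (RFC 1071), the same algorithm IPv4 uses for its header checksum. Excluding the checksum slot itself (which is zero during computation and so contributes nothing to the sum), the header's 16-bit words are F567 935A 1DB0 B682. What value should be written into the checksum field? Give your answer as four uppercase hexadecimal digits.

One's-complement addition (fold any carry out of bit 15 back into bit 0):
  0xF567 + 0x935A = 0x188C1 → wrap carry → 0x88C2
  0x88C2 + 0x1DB0 = 0x0A672
  0xA672 + 0xB682 = 0x15CF4 → wrap carry → 0x5CF5
One's-complement sum = 0x5CF5.
Checksum = ~0x5CF5 & 0xFFFF = 0xA30A.

A30A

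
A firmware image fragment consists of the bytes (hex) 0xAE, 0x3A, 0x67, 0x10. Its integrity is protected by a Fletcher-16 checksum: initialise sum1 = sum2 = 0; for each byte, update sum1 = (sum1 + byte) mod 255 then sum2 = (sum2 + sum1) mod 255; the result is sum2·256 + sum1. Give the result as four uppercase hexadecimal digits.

4860

Running sums (mod 255):
  after byte 0 (0xAE): sum1=174, sum2=174
  after byte 1 (0x3A): sum1=232, sum2=151
  after byte 2 (0x67): sum1=80, sum2=231
  after byte 3 (0x10): sum1=96, sum2=72
Checksum = sum2·256 + sum1 = 72·256 + 96 = 18528 = 0x4860.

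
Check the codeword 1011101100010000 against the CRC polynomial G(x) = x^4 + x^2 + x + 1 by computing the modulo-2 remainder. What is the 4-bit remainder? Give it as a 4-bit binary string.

Modulo-2 division of 1011101100010000 by 10111:
  pos 0: 10111 XOR 10111 = 00000
  pos 6: 11000 XOR 10111 = 01111
  pos 7: 11111 XOR 10111 = 01000
  pos 8: 10000 XOR 10111 = 00111
  pos 10: 11100 XOR 10111 = 01011
  pos 11: 10110 XOR 10111 = 00001
Remainder = 0001 (nonzero — an error is detected).

0001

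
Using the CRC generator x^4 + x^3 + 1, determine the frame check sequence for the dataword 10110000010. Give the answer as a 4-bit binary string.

Append 4 zeros: 101100000100000. Divide by 11001 (XOR where the leading bit is 1):
  pos 0: 10110 XOR 11001 = 01111
  pos 1: 11110 XOR 11001 = 00111
  pos 3: 11100 XOR 11001 = 00101
  pos 5: 10101 XOR 11001 = 01100
  pos 6: 11000 XOR 11001 = 00001
  pos 10: 10000 XOR 11001 = 01001
Remainder (last 4 bits) = 1001. This is the CRC / FCS.

1001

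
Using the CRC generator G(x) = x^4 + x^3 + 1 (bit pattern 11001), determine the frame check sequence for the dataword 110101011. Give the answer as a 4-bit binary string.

1110

Append 4 zeros: 1101010110000. Divide by 11001 (XOR where the leading bit is 1):
  pos 0: 11010 XOR 11001 = 00011
  pos 3: 11101 XOR 11001 = 00100
  pos 5: 10010 XOR 11001 = 01011
  pos 6: 10110 XOR 11001 = 01111
  pos 7: 11110 XOR 11001 = 00111
Remainder (last 4 bits) = 1110. This is the CRC / FCS.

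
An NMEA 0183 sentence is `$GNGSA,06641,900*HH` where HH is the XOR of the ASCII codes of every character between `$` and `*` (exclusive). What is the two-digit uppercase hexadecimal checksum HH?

50

XOR the ASCII codes of the payload characters:
  'G' = 0x47 → acc = 0x47
  'N' = 0x4E → acc = 0x09
  'G' = 0x47 → acc = 0x4E
  'S' = 0x53 → acc = 0x1D
  'A' = 0x41 → acc = 0x5C
  ',' = 0x2C → acc = 0x70
  '0' = 0x30 → acc = 0x40
  '6' = 0x36 → acc = 0x76
  '6' = 0x36 → acc = 0x40
  '4' = 0x34 → acc = 0x74
  '1' = 0x31 → acc = 0x45
  ',' = 0x2C → acc = 0x69
  '9' = 0x39 → acc = 0x50
  '0' = 0x30 → acc = 0x60
  '0' = 0x30 → acc = 0x50
Checksum = 0x50.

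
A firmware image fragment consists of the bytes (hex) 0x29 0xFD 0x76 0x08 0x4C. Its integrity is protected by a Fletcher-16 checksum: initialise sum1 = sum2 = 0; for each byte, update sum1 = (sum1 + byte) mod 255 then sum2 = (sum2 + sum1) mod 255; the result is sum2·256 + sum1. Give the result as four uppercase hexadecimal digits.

Running sums (mod 255):
  after byte 0 (0x29): sum1=41, sum2=41
  after byte 1 (0xFD): sum1=39, sum2=80
  after byte 2 (0x76): sum1=157, sum2=237
  after byte 3 (0x08): sum1=165, sum2=147
  after byte 4 (0x4C): sum1=241, sum2=133
Checksum = sum2·256 + sum1 = 133·256 + 241 = 34289 = 0x85F1.

85F1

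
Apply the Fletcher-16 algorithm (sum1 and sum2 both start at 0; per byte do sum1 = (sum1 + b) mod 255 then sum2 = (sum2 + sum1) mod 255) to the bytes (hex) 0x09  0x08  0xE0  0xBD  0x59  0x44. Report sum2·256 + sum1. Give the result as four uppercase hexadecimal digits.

124D

Running sums (mod 255):
  after byte 0 (0x09): sum1=9, sum2=9
  after byte 1 (0x08): sum1=17, sum2=26
  after byte 2 (0xE0): sum1=241, sum2=12
  after byte 3 (0xBD): sum1=175, sum2=187
  after byte 4 (0x59): sum1=9, sum2=196
  after byte 5 (0x44): sum1=77, sum2=18
Checksum = sum2·256 + sum1 = 18·256 + 77 = 4685 = 0x124D.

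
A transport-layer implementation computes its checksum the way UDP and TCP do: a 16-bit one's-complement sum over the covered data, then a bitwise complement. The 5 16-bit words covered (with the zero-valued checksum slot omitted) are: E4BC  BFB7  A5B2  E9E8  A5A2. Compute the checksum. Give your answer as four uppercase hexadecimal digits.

One's-complement addition (fold any carry out of bit 15 back into bit 0):
  0xE4BC + 0xBFB7 = 0x1A473 → wrap carry → 0xA474
  0xA474 + 0xA5B2 = 0x14A26 → wrap carry → 0x4A27
  0x4A27 + 0xE9E8 = 0x1340F → wrap carry → 0x3410
  0x3410 + 0xA5A2 = 0x0D9B2
One's-complement sum = 0xD9B2.
Checksum = ~0xD9B2 & 0xFFFF = 0x264D.

264D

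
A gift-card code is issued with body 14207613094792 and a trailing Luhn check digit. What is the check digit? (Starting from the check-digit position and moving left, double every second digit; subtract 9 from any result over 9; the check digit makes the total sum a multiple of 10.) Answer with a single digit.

Partial digits right→left: 2 9 7 4 9 0 3 1 6 7 0 2 4 1
Double every second digit counting from the check-digit position (so the 1st, 3rd, 5th, ... of the partial from the right).
  doubled (with −9 where >9): 4 5 9 6 3 0 8 → sum 35
  kept as-is: 9 4 0 1 7 2 1 → sum 24
Total = 35 + 24 = 59.
Check digit = (10 − (59 mod 10)) mod 10 = 1.

1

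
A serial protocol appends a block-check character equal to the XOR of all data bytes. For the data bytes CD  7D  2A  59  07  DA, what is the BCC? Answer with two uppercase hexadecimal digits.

1E

XOR the bytes together:
  start with 0xCD
  0xCD ⊕ 0x7D = 0xB0
  0xB0 ⊕ 0x2A = 0x9A
  0x9A ⊕ 0x59 = 0xC3
  0xC3 ⊕ 0x07 = 0xC4
  0xC4 ⊕ 0xDA = 0x1E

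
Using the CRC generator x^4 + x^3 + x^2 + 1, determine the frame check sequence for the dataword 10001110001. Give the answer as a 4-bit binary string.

Append 4 zeros: 100011100010000. Divide by 11101 (XOR where the leading bit is 1):
  pos 0: 10001 XOR 11101 = 01100
  pos 1: 11001 XOR 11101 = 00100
  pos 3: 10010 XOR 11101 = 01111
  pos 4: 11110 XOR 11101 = 00011
  pos 7: 11010 XOR 11101 = 00111
  pos 9: 11100 XOR 11101 = 00001
Remainder (last 4 bits) = 0010. This is the CRC / FCS.

0010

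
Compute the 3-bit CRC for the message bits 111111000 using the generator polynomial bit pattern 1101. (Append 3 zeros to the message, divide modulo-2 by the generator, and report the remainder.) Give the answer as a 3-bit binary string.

Append 3 zeros: 111111000000. Divide by 1101 (XOR where the leading bit is 1):
  pos 0: 1111 XOR 1101 = 0010
  pos 2: 1011 XOR 1101 = 0110
  pos 3: 1100 XOR 1101 = 0001
  pos 6: 1000 XOR 1101 = 0101
  pos 7: 1010 XOR 1101 = 0111
  pos 8: 1110 XOR 1101 = 0011
Remainder (last 3 bits) = 011. This is the CRC / FCS.

011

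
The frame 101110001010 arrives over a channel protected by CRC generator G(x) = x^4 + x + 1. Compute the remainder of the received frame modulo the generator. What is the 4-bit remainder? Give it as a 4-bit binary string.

Modulo-2 division of 101110001010 by 10011:
  pos 0: 10111 XOR 10011 = 00100
  pos 2: 10000 XOR 10011 = 00011
  pos 5: 11010 XOR 10011 = 01001
  pos 6: 10011 XOR 10011 = 00000
Remainder = 0000 (zero — the frame passes the CRC check).

0000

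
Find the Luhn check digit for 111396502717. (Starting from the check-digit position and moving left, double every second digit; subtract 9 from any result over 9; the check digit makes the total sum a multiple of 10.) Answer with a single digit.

Partial digits right→left: 7 1 7 2 0 5 6 9 3 1 1 1
Double every second digit counting from the check-digit position (so the 1st, 3rd, 5th, ... of the partial from the right).
  doubled (with −9 where >9): 5 5 0 3 6 2 → sum 21
  kept as-is: 1 2 5 9 1 1 → sum 19
Total = 21 + 19 = 40.
Check digit = (10 − (40 mod 10)) mod 10 = 0.

0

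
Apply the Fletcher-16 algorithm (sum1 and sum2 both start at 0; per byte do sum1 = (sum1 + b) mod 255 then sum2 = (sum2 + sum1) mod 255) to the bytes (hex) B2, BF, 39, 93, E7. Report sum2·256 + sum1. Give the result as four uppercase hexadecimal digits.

3727

Running sums (mod 255):
  after byte 0 (B2): sum1=178, sum2=178
  after byte 1 (BF): sum1=114, sum2=37
  after byte 2 (39): sum1=171, sum2=208
  after byte 3 (93): sum1=63, sum2=16
  after byte 4 (E7): sum1=39, sum2=55
Checksum = sum2·256 + sum1 = 55·256 + 39 = 14119 = 0x3727.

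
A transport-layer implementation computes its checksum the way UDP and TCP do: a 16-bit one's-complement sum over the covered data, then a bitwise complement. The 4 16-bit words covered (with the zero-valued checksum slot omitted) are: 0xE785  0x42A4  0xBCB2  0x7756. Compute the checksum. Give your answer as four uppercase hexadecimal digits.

One's-complement addition (fold any carry out of bit 15 back into bit 0):
  0xE785 + 0x42A4 = 0x12A29 → wrap carry → 0x2A2A
  0x2A2A + 0xBCB2 = 0x0E6DC
  0xE6DC + 0x7756 = 0x15E32 → wrap carry → 0x5E33
One's-complement sum = 0x5E33.
Checksum = ~0x5E33 & 0xFFFF = 0xA1CC.

A1CC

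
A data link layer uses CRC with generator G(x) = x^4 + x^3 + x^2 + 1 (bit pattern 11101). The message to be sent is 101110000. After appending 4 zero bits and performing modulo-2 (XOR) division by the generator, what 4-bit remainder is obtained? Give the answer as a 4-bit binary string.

Append 4 zeros: 1011100000000. Divide by 11101 (XOR where the leading bit is 1):
  pos 0: 10111 XOR 11101 = 01010
  pos 1: 10100 XOR 11101 = 01001
  pos 2: 10010 XOR 11101 = 01111
  pos 3: 11110 XOR 11101 = 00011
  pos 6: 11000 XOR 11101 = 00101
  pos 8: 10100 XOR 11101 = 01001
Remainder (last 4 bits) = 1001. This is the CRC / FCS.

1001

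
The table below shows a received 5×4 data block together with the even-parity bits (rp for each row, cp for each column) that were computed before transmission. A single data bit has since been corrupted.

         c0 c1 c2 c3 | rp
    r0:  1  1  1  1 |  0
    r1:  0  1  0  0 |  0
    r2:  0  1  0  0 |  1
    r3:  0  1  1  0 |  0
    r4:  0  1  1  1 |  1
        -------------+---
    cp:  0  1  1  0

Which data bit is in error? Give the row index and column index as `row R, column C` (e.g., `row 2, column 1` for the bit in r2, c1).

Recompute each row's even parity and compare to rp:
  r0: data parity 0, sent rp 0 → ok
  r1: data parity 1, sent rp 0 → mismatch
  r2: data parity 1, sent rp 1 → ok
  r3: data parity 0, sent rp 0 → ok
  r4: data parity 1, sent rp 1 → ok
Recompute each column's even parity and compare to cp:
  c0: data parity 1, sent cp 0 → mismatch
  c1: data parity 1, sent cp 1 → ok
  c2: data parity 1, sent cp 1 → ok
  c3: data parity 0, sent cp 0 → ok
Exactly one row (r1) and one column (c0) fail → the flipped bit is at their intersection.

row 1, column 0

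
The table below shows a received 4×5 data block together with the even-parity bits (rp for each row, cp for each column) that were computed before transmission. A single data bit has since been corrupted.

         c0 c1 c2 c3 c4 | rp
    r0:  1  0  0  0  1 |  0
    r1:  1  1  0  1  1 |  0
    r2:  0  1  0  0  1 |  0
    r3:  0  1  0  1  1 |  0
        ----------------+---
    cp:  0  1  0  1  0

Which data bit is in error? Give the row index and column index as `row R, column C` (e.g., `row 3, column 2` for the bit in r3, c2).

Recompute each row's even parity and compare to rp:
  r0: data parity 0, sent rp 0 → ok
  r1: data parity 0, sent rp 0 → ok
  r2: data parity 0, sent rp 0 → ok
  r3: data parity 1, sent rp 0 → mismatch
Recompute each column's even parity and compare to cp:
  c0: data parity 0, sent cp 0 → ok
  c1: data parity 1, sent cp 1 → ok
  c2: data parity 0, sent cp 0 → ok
  c3: data parity 0, sent cp 1 → mismatch
  c4: data parity 0, sent cp 0 → ok
Exactly one row (r3) and one column (c3) fail → the flipped bit is at their intersection.

row 3, column 3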